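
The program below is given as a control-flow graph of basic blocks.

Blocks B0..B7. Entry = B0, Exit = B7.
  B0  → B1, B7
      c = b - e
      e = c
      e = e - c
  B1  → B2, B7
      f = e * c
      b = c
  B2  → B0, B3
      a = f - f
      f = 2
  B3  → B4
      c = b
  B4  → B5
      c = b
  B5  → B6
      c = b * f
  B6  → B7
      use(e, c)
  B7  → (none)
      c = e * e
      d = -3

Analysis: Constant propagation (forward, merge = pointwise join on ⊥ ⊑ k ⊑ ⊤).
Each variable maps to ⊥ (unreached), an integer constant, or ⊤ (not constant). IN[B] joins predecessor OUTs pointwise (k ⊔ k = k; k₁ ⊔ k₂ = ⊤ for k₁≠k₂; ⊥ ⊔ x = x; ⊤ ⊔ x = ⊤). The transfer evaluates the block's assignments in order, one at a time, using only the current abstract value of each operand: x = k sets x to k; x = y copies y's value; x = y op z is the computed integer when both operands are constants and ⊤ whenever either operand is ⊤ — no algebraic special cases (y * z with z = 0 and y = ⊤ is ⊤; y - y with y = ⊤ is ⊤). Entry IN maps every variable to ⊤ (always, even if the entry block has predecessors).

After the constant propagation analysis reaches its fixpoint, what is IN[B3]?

Converged values:
  B0:  IN=(all ⊤)  OUT=(all ⊤)
  B1:  IN=(all ⊤)  OUT=(all ⊤)
  B2:  IN=(all ⊤)  OUT={f:2; rest ⊤}
  B3:  IN={f:2; rest ⊤}  OUT={f:2; rest ⊤}
  B4:  IN={f:2; rest ⊤}  OUT={f:2; rest ⊤}
  B5:  IN={f:2; rest ⊤}  OUT={f:2; rest ⊤}
  B6:  IN={f:2; rest ⊤}  OUT={f:2; rest ⊤}
  B7:  IN=(all ⊤)  OUT={d:-3; rest ⊤}

Merge at B3: IN[B3] = OUT[B2] = {a: ⊤, b: ⊤, c: ⊤, d: ⊤, e: ⊤, f: 2}

Answer: {a: ⊤, b: ⊤, c: ⊤, d: ⊤, e: ⊤, f: 2}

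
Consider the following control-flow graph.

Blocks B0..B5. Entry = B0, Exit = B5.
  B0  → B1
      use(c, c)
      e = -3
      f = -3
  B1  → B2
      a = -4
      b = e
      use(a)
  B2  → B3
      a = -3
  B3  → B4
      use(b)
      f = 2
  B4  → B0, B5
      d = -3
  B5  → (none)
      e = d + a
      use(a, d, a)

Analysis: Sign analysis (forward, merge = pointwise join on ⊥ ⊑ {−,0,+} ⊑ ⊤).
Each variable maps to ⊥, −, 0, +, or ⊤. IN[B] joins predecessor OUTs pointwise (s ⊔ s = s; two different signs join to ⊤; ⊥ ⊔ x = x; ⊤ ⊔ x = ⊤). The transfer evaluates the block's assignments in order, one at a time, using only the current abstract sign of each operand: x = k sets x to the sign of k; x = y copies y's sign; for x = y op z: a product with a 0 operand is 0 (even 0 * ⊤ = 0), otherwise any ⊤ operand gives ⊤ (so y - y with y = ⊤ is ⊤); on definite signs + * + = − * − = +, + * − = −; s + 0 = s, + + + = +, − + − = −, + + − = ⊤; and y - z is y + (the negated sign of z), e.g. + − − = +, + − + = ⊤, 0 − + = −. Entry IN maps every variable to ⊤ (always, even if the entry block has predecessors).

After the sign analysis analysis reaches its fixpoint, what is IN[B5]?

Per-block solution:
  B0:  IN=(all ⊤)  OUT={e:-, f:-; rest ⊤}
  B1:  IN={e:-, f:-; rest ⊤}  OUT={a:-, b:-, e:-, f:-; rest ⊤}
  B2:  IN={a:-, b:-, e:-, f:-; rest ⊤}  OUT={a:-, b:-, e:-, f:-; rest ⊤}
  B3:  IN={a:-, b:-, e:-, f:-; rest ⊤}  OUT={a:-, b:-, e:-, f:+; rest ⊤}
  B4:  IN={a:-, b:-, e:-, f:+; rest ⊤}  OUT={a:-, b:-, d:-, e:-, f:+; rest ⊤}
  B5:  IN={a:-, b:-, d:-, e:-, f:+; rest ⊤}  OUT={a:-, b:-, d:-, e:-, f:+; rest ⊤}

Merge at B5: IN[B5] = OUT[B4] = {a: -, b: -, c: ⊤, d: -, e: -, f: +}

Answer: {a: -, b: -, c: ⊤, d: -, e: -, f: +}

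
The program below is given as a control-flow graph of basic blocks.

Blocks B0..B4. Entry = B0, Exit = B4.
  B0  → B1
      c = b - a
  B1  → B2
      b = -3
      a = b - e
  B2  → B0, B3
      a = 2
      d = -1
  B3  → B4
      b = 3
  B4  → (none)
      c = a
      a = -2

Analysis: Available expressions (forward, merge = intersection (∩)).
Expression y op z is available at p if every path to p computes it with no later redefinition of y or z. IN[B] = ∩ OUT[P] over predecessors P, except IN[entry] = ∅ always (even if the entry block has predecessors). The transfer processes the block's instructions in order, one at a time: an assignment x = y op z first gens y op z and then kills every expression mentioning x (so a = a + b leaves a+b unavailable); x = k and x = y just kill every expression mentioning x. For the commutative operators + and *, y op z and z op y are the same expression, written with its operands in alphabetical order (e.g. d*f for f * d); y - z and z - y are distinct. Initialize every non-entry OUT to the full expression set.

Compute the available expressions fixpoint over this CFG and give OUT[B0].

Answer: {b-a}

Working:
Per-block solution:
  B0:  IN={}  OUT={b-a}
  B1:  IN={b-a}  OUT={b-e}
  B2:  IN={b-e}  OUT={b-e}
  B3:  IN={b-e}  OUT={}
  B4:  IN={}  OUT={}

Merge at B0 (entry node, so the boundary value {} is joined with the incoming edge(s)): IN[B0] = {} ∩ OUT[B2] = {}
Applying B0's transfer function to that IN value gives OUT[B0] (row B0 above).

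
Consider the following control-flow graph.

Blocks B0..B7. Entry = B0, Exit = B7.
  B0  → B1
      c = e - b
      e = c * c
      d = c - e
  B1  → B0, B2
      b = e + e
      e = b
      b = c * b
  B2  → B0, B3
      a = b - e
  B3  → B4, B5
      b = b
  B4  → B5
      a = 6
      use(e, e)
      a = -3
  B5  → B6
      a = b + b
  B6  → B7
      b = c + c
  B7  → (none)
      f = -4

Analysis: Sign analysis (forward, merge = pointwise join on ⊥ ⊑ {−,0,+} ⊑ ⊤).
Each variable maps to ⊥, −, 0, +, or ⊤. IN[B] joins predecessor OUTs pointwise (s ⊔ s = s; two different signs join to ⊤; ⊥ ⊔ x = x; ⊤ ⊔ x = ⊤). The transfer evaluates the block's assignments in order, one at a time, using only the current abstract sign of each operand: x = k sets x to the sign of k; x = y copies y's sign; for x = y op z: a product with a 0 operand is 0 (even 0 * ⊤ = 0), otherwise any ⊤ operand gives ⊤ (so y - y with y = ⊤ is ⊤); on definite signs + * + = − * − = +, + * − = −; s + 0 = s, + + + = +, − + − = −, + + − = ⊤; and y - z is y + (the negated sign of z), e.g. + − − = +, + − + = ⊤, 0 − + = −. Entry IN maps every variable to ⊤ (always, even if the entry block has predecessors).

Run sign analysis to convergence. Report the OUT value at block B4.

Answer: {a: -, b: ⊤, c: ⊤, d: ⊤, e: ⊤, f: ⊤}

Derivation:
Per-block solution:
  B0:  IN=(all ⊤)  OUT=(all ⊤)
  B1:  IN=(all ⊤)  OUT=(all ⊤)
  B2:  IN=(all ⊤)  OUT=(all ⊤)
  B3:  IN=(all ⊤)  OUT=(all ⊤)
  B4:  IN=(all ⊤)  OUT={a:-; rest ⊤}
  B5:  IN=(all ⊤)  OUT=(all ⊤)
  B6:  IN=(all ⊤)  OUT=(all ⊤)
  B7:  IN=(all ⊤)  OUT={f:-; rest ⊤}

Merge at B4: IN[B4] = OUT[B3] = {a: ⊤, b: ⊤, c: ⊤, d: ⊤, e: ⊤, f: ⊤}
Applying B4's transfer function to that IN value gives OUT[B4] (row B4 above).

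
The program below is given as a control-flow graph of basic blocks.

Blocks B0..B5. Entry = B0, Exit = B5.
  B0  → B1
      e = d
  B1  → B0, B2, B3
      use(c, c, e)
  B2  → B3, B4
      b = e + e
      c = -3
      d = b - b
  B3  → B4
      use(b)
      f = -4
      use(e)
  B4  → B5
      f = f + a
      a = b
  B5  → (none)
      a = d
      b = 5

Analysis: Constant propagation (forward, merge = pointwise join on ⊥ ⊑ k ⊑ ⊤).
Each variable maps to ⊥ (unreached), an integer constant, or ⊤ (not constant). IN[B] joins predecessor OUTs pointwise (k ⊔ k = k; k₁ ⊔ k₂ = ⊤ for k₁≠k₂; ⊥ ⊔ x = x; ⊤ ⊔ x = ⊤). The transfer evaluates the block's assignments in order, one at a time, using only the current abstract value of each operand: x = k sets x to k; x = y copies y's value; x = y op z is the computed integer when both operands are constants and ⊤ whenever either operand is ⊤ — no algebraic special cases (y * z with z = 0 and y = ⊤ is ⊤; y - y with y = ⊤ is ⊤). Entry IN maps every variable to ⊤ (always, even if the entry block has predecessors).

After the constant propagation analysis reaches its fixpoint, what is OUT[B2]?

Per-block solution:
  B0:  IN=(all ⊤)  OUT=(all ⊤)
  B1:  IN=(all ⊤)  OUT=(all ⊤)
  B2:  IN=(all ⊤)  OUT={c:-3; rest ⊤}
  B3:  IN=(all ⊤)  OUT={f:-4; rest ⊤}
  B4:  IN=(all ⊤)  OUT=(all ⊤)
  B5:  IN=(all ⊤)  OUT={b:5; rest ⊤}

Merge at B2: IN[B2] = OUT[B1] = {a: ⊤, b: ⊤, c: ⊤, d: ⊤, e: ⊤, f: ⊤}
Applying B2's transfer function to that IN value gives OUT[B2] (row B2 above).

Answer: {a: ⊤, b: ⊤, c: -3, d: ⊤, e: ⊤, f: ⊤}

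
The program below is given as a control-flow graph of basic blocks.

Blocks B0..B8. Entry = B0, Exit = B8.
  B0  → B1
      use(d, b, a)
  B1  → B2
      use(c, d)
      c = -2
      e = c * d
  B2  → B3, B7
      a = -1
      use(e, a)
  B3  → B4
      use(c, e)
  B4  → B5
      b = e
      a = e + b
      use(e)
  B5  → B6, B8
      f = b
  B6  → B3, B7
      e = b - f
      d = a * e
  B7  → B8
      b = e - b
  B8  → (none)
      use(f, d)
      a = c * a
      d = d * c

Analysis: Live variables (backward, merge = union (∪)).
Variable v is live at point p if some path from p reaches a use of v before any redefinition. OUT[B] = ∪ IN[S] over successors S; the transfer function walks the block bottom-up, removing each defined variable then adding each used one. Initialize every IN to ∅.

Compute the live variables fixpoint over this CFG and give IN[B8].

Converged values:
  B0:   IN={a, b, c, d, f}   OUT={b, c, d, f}
  B1:   IN={b, c, d, f}   OUT={b, c, d, e, f}
  B2:   IN={b, c, d, e, f}   OUT={a, b, c, d, e, f}
  B3:   IN={c, d, e}   OUT={c, d, e}
  B4:   IN={c, d, e}   OUT={a, b, c, d}
  B5:   IN={a, b, c, d}   OUT={a, b, c, d, f}
  B6:   IN={a, b, c, f}   OUT={a, b, c, d, e, f}
  B7:   IN={a, b, c, d, e, f}   OUT={a, c, d, f}
  B8:   IN={a, c, d, f}   OUT={}

B8 is the boundary node: OUT[B8] = {}
Applying B8's transfer function to that OUT value gives IN[B8] (row B8 above).

Answer: {a, c, d, f}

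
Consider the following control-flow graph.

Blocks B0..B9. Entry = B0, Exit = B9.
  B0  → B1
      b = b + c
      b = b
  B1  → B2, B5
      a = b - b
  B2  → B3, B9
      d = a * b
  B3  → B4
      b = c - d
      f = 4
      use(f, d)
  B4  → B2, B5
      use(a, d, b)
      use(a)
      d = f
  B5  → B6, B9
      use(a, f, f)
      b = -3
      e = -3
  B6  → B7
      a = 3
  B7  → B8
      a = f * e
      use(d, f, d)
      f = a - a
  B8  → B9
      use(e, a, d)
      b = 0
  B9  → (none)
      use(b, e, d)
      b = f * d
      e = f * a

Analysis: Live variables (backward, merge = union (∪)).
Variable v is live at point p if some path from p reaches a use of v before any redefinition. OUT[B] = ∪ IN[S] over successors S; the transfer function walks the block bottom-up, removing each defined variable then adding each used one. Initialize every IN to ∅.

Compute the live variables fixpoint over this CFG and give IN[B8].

Converged values:
  B0:  IN={b, c, d, e, f}  OUT={b, c, d, e, f}
  B1:  IN={b, c, d, e, f}  OUT={a, b, c, d, e, f}
  B2:  IN={a, b, c, e, f}  OUT={a, b, c, d, e, f}
  B3:  IN={a, c, d, e}  OUT={a, b, c, d, e, f}
  B4:  IN={a, b, c, d, e, f}  OUT={a, b, c, d, e, f}
  B5:  IN={a, d, f}  OUT={a, b, d, e, f}
  B6:  IN={d, e, f}  OUT={d, e, f}
  B7:  IN={d, e, f}  OUT={a, d, e, f}
  B8:  IN={a, d, e, f}  OUT={a, b, d, e, f}
  B9:  IN={a, b, d, e, f}  OUT={}

Merge at B8: OUT[B8] = IN[B9] = {a, b, d, e, f}
Applying B8's transfer function to that OUT value gives IN[B8] (row B8 above).

Answer: {a, d, e, f}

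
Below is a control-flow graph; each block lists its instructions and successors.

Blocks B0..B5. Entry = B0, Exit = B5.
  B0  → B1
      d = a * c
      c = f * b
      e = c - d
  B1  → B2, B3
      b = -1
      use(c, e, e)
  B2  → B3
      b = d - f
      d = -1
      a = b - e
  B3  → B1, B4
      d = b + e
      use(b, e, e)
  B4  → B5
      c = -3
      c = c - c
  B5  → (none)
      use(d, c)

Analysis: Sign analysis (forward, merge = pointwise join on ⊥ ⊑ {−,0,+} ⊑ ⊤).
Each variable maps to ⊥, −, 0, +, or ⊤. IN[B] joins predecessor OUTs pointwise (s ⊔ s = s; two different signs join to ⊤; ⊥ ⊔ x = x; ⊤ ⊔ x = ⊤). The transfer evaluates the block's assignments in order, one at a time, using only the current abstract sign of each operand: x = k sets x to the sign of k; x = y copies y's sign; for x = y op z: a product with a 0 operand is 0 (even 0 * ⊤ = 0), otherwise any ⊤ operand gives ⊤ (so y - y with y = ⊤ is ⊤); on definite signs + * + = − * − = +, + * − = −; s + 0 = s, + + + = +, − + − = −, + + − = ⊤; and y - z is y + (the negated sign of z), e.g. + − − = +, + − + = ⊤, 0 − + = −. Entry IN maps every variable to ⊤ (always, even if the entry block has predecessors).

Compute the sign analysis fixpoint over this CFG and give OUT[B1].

Answer: {a: ⊤, b: -, c: ⊤, d: ⊤, e: ⊤, f: ⊤}

Derivation:
Per-block solution:
  B0:   IN=(all ⊤)   OUT=(all ⊤)
  B1:   IN=(all ⊤)   OUT={b:-; rest ⊤}
  B2:   IN={b:-; rest ⊤}   OUT={d:-; rest ⊤}
  B3:   IN=(all ⊤)   OUT=(all ⊤)
  B4:   IN=(all ⊤)   OUT=(all ⊤)
  B5:   IN=(all ⊤)   OUT=(all ⊤)

Merge at B1: IN[B1] = OUT[B0] ⊔ OUT[B3] = {a: ⊤, b: ⊤, c: ⊤, d: ⊤, e: ⊤, f: ⊤}
Applying B1's transfer function to that IN value gives OUT[B1] (row B1 above).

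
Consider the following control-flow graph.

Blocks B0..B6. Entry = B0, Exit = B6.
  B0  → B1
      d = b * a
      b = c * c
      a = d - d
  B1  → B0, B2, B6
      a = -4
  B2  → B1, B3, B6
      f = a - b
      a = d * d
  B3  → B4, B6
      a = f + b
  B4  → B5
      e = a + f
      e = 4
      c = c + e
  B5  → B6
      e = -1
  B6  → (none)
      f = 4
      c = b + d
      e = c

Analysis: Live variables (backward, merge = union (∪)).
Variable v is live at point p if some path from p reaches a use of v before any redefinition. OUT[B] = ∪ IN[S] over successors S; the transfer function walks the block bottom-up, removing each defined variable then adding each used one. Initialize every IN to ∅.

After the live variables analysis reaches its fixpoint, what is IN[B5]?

Answer: {b, d}

Derivation:
Converged values:
  B0:  IN={a, b, c}  OUT={b, c, d}
  B1:  IN={b, c, d}  OUT={a, b, c, d}
  B2:  IN={a, b, c, d}  OUT={b, c, d, f}
  B3:  IN={b, c, d, f}  OUT={a, b, c, d, f}
  B4:  IN={a, b, c, d, f}  OUT={b, d}
  B5:  IN={b, d}  OUT={b, d}
  B6:  IN={b, d}  OUT={}

Merge at B5: OUT[B5] = IN[B6] = {b, d}
Applying B5's transfer function to that OUT value gives IN[B5] (row B5 above).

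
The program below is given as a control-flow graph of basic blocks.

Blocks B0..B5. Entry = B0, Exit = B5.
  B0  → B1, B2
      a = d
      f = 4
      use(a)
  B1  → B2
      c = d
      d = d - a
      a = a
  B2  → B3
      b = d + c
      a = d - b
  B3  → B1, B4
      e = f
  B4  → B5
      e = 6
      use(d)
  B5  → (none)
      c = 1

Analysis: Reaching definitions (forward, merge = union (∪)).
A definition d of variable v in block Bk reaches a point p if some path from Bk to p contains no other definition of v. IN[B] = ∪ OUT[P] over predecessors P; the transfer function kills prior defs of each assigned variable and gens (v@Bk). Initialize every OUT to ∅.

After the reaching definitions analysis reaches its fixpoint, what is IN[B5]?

Answer: {a@B2, b@B2, c@B1, d@B1, e@B4, f@B0}

Working:
Converged values:
  B0: | IN={} | OUT={a@B0, f@B0}
  B1: | IN={a@B0, a@B2, b@B2, c@B1, d@B1, e@B3, f@B0} | OUT={a@B1, b@B2, c@B1, d@B1, e@B3, f@B0}
  B2: | IN={a@B0, a@B1, b@B2, c@B1, d@B1, e@B3, f@B0} | OUT={a@B2, b@B2, c@B1, d@B1, e@B3, f@B0}
  B3: | IN={a@B2, b@B2, c@B1, d@B1, e@B3, f@B0} | OUT={a@B2, b@B2, c@B1, d@B1, e@B3, f@B0}
  B4: | IN={a@B2, b@B2, c@B1, d@B1, e@B3, f@B0} | OUT={a@B2, b@B2, c@B1, d@B1, e@B4, f@B0}
  B5: | IN={a@B2, b@B2, c@B1, d@B1, e@B4, f@B0} | OUT={a@B2, b@B2, c@B5, d@B1, e@B4, f@B0}

Merge at B5: IN[B5] = OUT[B4] = {a@B2, b@B2, c@B1, d@B1, e@B4, f@B0}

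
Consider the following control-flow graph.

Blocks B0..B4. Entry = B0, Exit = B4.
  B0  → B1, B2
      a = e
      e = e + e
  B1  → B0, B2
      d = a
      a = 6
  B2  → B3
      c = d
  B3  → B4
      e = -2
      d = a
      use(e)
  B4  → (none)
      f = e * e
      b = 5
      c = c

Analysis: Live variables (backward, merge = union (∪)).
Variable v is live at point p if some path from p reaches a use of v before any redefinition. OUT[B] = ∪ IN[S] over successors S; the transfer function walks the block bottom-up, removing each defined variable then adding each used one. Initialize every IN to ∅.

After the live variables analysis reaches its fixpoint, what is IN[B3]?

Answer: {a, c}

Derivation:
Per-block solution:
  B0: | IN={d, e} | OUT={a, d, e}
  B1: | IN={a, e} | OUT={a, d, e}
  B2: | IN={a, d} | OUT={a, c}
  B3: | IN={a, c} | OUT={c, e}
  B4: | IN={c, e} | OUT={}

Merge at B3: OUT[B3] = IN[B4] = {c, e}
Applying B3's transfer function to that OUT value gives IN[B3] (row B3 above).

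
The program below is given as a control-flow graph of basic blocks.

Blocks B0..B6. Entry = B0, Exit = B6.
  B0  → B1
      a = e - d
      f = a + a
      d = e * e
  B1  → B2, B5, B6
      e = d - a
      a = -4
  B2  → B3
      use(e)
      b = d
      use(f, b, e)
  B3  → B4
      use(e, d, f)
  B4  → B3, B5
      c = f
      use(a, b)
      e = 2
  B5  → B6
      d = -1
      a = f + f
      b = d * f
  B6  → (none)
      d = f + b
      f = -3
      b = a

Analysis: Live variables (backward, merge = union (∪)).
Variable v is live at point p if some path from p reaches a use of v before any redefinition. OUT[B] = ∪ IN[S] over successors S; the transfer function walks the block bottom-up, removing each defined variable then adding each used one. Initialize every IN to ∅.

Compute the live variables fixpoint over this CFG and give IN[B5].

Per-block solution:
  B0:   IN={b, d, e}   OUT={a, b, d, f}
  B1:   IN={a, b, d, f}   OUT={a, b, d, e, f}
  B2:   IN={a, d, e, f}   OUT={a, b, d, e, f}
  B3:   IN={a, b, d, e, f}   OUT={a, b, d, f}
  B4:   IN={a, b, d, f}   OUT={a, b, d, e, f}
  B5:   IN={f}   OUT={a, b, f}
  B6:   IN={a, b, f}   OUT={}

Merge at B5: OUT[B5] = IN[B6] = {a, b, f}
Applying B5's transfer function to that OUT value gives IN[B5] (row B5 above).

Answer: {f}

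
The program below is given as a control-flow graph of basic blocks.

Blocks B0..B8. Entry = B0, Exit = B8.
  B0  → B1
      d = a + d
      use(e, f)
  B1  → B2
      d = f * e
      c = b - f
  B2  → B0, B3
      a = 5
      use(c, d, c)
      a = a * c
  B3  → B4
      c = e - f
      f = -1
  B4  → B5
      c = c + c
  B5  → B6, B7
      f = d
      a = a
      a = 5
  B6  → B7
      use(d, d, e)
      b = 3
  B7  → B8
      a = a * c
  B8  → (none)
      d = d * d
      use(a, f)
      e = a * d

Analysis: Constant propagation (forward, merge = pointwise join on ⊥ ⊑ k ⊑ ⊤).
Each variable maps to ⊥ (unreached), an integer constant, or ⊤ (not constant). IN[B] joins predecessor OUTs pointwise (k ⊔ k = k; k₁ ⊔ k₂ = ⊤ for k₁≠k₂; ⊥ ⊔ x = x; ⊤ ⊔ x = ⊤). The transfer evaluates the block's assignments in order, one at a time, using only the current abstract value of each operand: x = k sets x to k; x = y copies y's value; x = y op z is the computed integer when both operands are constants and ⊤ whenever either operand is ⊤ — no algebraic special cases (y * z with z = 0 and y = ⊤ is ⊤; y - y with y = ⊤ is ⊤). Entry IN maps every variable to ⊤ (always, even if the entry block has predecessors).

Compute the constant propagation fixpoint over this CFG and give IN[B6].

Per-block solution:
  B0:  IN=(all ⊤)  OUT=(all ⊤)
  B1:  IN=(all ⊤)  OUT=(all ⊤)
  B2:  IN=(all ⊤)  OUT=(all ⊤)
  B3:  IN=(all ⊤)  OUT={f:-1; rest ⊤}
  B4:  IN={f:-1; rest ⊤}  OUT={f:-1; rest ⊤}
  B5:  IN={f:-1; rest ⊤}  OUT={a:5; rest ⊤}
  B6:  IN={a:5; rest ⊤}  OUT={a:5, b:3; rest ⊤}
  B7:  IN={a:5; rest ⊤}  OUT=(all ⊤)
  B8:  IN=(all ⊤)  OUT=(all ⊤)

Merge at B6: IN[B6] = OUT[B5] = {a: 5, b: ⊤, c: ⊤, d: ⊤, e: ⊤, f: ⊤}

Answer: {a: 5, b: ⊤, c: ⊤, d: ⊤, e: ⊤, f: ⊤}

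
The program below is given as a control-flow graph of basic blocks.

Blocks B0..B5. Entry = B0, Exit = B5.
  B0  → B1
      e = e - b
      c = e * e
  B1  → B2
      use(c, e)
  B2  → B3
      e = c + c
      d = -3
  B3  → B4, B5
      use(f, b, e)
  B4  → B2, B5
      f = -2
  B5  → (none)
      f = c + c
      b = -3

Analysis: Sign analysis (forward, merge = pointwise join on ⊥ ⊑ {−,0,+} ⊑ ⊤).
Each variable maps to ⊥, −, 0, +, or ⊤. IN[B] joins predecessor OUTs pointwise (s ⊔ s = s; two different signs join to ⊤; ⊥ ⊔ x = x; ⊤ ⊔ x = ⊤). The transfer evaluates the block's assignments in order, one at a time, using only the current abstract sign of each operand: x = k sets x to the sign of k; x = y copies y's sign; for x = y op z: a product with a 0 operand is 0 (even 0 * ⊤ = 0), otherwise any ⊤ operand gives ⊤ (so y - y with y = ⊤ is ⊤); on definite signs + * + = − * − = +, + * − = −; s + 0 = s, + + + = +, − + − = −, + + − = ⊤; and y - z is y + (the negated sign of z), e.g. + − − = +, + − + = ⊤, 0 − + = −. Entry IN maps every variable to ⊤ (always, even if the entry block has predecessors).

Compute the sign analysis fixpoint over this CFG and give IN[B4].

Answer: {a: ⊤, b: ⊤, c: ⊤, d: -, e: ⊤, f: ⊤}

Trace:
Converged values:
  B0:   IN=(all ⊤)   OUT=(all ⊤)
  B1:   IN=(all ⊤)   OUT=(all ⊤)
  B2:   IN=(all ⊤)   OUT={d:-; rest ⊤}
  B3:   IN={d:-; rest ⊤}   OUT={d:-; rest ⊤}
  B4:   IN={d:-; rest ⊤}   OUT={d:-, f:-; rest ⊤}
  B5:   IN={d:-; rest ⊤}   OUT={b:-, d:-; rest ⊤}

Merge at B4: IN[B4] = OUT[B3] = {a: ⊤, b: ⊤, c: ⊤, d: -, e: ⊤, f: ⊤}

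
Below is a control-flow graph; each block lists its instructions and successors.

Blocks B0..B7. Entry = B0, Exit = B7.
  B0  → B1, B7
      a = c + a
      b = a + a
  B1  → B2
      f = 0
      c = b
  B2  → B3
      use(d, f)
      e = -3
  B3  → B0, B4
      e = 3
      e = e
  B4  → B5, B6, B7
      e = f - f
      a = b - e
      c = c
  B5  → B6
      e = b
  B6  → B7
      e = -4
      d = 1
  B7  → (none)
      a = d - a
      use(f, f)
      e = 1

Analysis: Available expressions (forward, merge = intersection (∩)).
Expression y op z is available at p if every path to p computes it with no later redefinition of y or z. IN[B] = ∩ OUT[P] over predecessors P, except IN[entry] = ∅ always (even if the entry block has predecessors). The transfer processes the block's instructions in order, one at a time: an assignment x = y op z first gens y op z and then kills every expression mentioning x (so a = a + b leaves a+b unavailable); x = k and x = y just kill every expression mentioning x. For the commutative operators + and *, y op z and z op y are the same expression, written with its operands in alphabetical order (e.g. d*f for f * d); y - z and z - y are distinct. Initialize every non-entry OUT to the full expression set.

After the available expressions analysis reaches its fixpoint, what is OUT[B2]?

Converged values:
  B0: | IN={} | OUT={a+a}
  B1: | IN={a+a} | OUT={a+a}
  B2: | IN={a+a} | OUT={a+a}
  B3: | IN={a+a} | OUT={a+a}
  B4: | IN={a+a} | OUT={b-e, f-f}
  B5: | IN={b-e, f-f} | OUT={f-f}
  B6: | IN={f-f} | OUT={f-f}
  B7: | IN={} | OUT={}

Merge at B2: IN[B2] = OUT[B1] = {a+a}
Applying B2's transfer function to that IN value gives OUT[B2] (row B2 above).

Answer: {a+a}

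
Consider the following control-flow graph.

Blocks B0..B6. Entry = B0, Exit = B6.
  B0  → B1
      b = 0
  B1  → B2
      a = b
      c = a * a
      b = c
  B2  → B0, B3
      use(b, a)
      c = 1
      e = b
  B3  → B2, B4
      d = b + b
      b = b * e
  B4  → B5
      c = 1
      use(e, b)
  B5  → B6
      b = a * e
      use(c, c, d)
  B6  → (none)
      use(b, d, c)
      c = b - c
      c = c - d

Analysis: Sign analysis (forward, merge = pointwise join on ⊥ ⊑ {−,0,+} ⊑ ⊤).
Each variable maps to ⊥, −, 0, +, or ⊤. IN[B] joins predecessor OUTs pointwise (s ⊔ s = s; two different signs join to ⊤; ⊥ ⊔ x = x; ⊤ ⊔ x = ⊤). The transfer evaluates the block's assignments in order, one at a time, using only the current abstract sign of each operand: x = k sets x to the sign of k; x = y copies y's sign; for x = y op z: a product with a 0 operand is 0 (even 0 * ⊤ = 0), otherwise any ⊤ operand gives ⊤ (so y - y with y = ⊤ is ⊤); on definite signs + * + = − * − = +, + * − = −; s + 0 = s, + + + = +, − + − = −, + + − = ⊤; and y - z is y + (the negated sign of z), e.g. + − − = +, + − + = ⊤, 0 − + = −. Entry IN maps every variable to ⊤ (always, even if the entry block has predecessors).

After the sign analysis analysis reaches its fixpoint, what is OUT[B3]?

Converged values:
  B0:   IN=(all ⊤)   OUT={b:0; rest ⊤}
  B1:   IN={b:0; rest ⊤}   OUT={a:0, b:0, c:0; rest ⊤}
  B2:   IN={a:0, b:0; rest ⊤}   OUT={a:0, b:0, c:+, e:0; rest ⊤}
  B3:   IN={a:0, b:0, c:+, e:0; rest ⊤}   OUT={a:0, b:0, c:+, d:0, e:0; rest ⊤}
  B4:   IN={a:0, b:0, c:+, d:0, e:0; rest ⊤}   OUT={a:0, b:0, c:+, d:0, e:0; rest ⊤}
  B5:   IN={a:0, b:0, c:+, d:0, e:0; rest ⊤}   OUT={a:0, b:0, c:+, d:0, e:0; rest ⊤}
  B6:   IN={a:0, b:0, c:+, d:0, e:0; rest ⊤}   OUT={a:0, b:0, c:-, d:0, e:0; rest ⊤}

Merge at B3: IN[B3] = OUT[B2] = {a: 0, b: 0, c: +, d: ⊤, e: 0, f: ⊤}
Applying B3's transfer function to that IN value gives OUT[B3] (row B3 above).

Answer: {a: 0, b: 0, c: +, d: 0, e: 0, f: ⊤}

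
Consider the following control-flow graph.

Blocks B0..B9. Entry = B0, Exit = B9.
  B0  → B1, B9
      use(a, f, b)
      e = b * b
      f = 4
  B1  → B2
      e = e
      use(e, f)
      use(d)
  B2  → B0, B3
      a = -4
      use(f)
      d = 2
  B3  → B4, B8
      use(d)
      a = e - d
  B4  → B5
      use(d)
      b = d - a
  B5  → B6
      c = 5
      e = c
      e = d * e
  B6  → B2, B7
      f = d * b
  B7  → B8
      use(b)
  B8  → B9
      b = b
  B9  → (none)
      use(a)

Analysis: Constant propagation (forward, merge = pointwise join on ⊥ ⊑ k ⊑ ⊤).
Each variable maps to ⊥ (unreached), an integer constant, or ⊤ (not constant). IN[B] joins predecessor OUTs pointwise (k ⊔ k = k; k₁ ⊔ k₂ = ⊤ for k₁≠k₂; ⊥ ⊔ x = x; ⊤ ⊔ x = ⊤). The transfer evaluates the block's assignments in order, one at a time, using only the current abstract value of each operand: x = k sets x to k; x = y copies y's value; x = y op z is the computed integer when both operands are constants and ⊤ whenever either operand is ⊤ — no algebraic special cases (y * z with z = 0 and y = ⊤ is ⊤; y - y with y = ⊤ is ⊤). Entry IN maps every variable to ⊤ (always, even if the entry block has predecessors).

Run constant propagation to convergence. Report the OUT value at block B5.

Answer: {a: ⊤, b: ⊤, c: 5, d: 2, e: 10, f: ⊤}

Trace:
Per-block solution:
  B0:   IN=(all ⊤)   OUT={f:4; rest ⊤}
  B1:   IN={f:4; rest ⊤}   OUT={f:4; rest ⊤}
  B2:   IN=(all ⊤)   OUT={a:-4, d:2; rest ⊤}
  B3:   IN={a:-4, d:2; rest ⊤}   OUT={d:2; rest ⊤}
  B4:   IN={d:2; rest ⊤}   OUT={d:2; rest ⊤}
  B5:   IN={d:2; rest ⊤}   OUT={c:5, d:2, e:10; rest ⊤}
  B6:   IN={c:5, d:2, e:10; rest ⊤}   OUT={c:5, d:2, e:10; rest ⊤}
  B7:   IN={c:5, d:2, e:10; rest ⊤}   OUT={c:5, d:2, e:10; rest ⊤}
  B8:   IN={d:2; rest ⊤}   OUT={d:2; rest ⊤}
  B9:   IN=(all ⊤)   OUT=(all ⊤)

Merge at B5: IN[B5] = OUT[B4] = {a: ⊤, b: ⊤, c: ⊤, d: 2, e: ⊤, f: ⊤}
Applying B5's transfer function to that IN value gives OUT[B5] (row B5 above).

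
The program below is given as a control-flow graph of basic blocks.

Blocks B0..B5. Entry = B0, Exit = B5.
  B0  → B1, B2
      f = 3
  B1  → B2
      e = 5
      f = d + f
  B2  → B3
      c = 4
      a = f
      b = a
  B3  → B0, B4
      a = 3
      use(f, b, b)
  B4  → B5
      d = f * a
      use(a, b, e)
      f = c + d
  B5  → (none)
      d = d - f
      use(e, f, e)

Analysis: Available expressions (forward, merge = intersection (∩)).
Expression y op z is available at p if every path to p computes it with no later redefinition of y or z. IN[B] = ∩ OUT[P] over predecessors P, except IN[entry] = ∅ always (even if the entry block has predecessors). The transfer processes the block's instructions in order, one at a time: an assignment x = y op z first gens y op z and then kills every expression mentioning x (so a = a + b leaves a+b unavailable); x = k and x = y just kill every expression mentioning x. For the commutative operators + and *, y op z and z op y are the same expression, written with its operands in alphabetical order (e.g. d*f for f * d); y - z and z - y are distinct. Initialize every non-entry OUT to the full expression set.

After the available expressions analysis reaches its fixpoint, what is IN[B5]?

Converged values:
  B0: | IN={} | OUT={}
  B1: | IN={} | OUT={}
  B2: | IN={} | OUT={}
  B3: | IN={} | OUT={}
  B4: | IN={} | OUT={c+d}
  B5: | IN={c+d} | OUT={}

Merge at B5: IN[B5] = OUT[B4] = {c+d}

Answer: {c+d}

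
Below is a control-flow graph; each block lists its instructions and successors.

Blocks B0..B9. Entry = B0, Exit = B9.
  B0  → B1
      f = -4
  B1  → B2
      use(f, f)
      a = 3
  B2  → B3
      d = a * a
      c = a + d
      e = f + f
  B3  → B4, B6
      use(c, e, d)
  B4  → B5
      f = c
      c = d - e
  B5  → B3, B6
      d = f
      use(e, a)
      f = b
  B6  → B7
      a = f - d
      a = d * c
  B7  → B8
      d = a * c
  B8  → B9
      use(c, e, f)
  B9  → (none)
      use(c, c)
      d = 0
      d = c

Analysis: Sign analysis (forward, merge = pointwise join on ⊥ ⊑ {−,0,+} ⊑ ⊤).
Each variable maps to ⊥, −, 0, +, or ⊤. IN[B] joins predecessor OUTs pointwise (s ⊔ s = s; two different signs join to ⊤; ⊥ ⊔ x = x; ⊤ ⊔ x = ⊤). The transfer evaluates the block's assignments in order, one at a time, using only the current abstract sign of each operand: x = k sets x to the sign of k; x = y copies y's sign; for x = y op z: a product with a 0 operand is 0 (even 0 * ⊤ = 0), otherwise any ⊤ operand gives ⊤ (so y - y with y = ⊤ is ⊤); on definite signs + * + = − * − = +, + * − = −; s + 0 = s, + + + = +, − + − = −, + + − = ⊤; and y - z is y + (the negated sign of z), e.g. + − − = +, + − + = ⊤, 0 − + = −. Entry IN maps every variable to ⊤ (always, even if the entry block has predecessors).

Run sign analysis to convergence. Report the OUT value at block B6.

Converged values:
  B0:  IN=(all ⊤)  OUT={f:-; rest ⊤}
  B1:  IN={f:-; rest ⊤}  OUT={a:+, f:-; rest ⊤}
  B2:  IN={a:+, f:-; rest ⊤}  OUT={a:+, c:+, d:+, e:-, f:-; rest ⊤}
  B3:  IN={a:+, c:+, d:+, e:-; rest ⊤}  OUT={a:+, c:+, d:+, e:-; rest ⊤}
  B4:  IN={a:+, c:+, d:+, e:-; rest ⊤}  OUT={a:+, c:+, d:+, e:-, f:+; rest ⊤}
  B5:  IN={a:+, c:+, d:+, e:-, f:+; rest ⊤}  OUT={a:+, c:+, d:+, e:-; rest ⊤}
  B6:  IN={a:+, c:+, d:+, e:-; rest ⊤}  OUT={a:+, c:+, d:+, e:-; rest ⊤}
  B7:  IN={a:+, c:+, d:+, e:-; rest ⊤}  OUT={a:+, c:+, d:+, e:-; rest ⊤}
  B8:  IN={a:+, c:+, d:+, e:-; rest ⊤}  OUT={a:+, c:+, d:+, e:-; rest ⊤}
  B9:  IN={a:+, c:+, d:+, e:-; rest ⊤}  OUT={a:+, c:+, d:+, e:-; rest ⊤}

Merge at B6: IN[B6] = OUT[B3] ⊔ OUT[B5] = {a: +, b: ⊤, c: +, d: +, e: -, f: ⊤}
Applying B6's transfer function to that IN value gives OUT[B6] (row B6 above).

Answer: {a: +, b: ⊤, c: +, d: +, e: -, f: ⊤}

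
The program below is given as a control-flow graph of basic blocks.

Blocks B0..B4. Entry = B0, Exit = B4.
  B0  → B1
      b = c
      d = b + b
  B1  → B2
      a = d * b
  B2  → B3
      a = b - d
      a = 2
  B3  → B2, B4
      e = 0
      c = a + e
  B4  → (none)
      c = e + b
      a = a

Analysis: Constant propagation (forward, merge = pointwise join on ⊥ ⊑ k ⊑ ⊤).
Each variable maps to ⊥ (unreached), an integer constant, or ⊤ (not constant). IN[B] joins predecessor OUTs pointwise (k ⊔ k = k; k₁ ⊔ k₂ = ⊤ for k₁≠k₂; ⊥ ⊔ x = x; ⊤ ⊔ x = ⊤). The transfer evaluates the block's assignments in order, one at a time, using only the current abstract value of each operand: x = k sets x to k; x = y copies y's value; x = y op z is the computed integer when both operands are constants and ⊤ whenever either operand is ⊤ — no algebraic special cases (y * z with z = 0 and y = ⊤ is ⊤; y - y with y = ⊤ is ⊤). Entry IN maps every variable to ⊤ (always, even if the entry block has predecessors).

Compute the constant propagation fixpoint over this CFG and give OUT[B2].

Fixpoint table:
  B0:  IN=(all ⊤)  OUT=(all ⊤)
  B1:  IN=(all ⊤)  OUT=(all ⊤)
  B2:  IN=(all ⊤)  OUT={a:2; rest ⊤}
  B3:  IN={a:2; rest ⊤}  OUT={a:2, c:2, e:0; rest ⊤}
  B4:  IN={a:2, c:2, e:0; rest ⊤}  OUT={a:2, e:0; rest ⊤}

Merge at B2: IN[B2] = OUT[B1] ⊔ OUT[B3] = {a: ⊤, b: ⊤, c: ⊤, d: ⊤, e: ⊤, f: ⊤}
Applying B2's transfer function to that IN value gives OUT[B2] (row B2 above).

Answer: {a: 2, b: ⊤, c: ⊤, d: ⊤, e: ⊤, f: ⊤}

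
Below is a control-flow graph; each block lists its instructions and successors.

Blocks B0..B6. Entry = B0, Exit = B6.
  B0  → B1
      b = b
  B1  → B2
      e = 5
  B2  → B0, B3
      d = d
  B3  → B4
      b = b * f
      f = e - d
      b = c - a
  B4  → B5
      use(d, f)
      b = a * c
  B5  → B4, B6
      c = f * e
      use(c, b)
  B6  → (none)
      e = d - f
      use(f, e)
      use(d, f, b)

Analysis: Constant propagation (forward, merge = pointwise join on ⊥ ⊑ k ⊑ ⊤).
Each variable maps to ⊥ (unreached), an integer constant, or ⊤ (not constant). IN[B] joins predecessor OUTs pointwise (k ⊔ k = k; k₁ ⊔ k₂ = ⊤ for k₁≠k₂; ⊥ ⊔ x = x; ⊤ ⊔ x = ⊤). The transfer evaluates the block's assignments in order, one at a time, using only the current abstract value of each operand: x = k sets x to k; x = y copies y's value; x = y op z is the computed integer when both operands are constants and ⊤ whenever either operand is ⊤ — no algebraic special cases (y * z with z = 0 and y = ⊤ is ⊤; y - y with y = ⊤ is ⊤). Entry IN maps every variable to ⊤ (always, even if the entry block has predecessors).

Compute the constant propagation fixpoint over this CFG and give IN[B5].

Per-block solution:
  B0:  IN=(all ⊤)  OUT=(all ⊤)
  B1:  IN=(all ⊤)  OUT={e:5; rest ⊤}
  B2:  IN={e:5; rest ⊤}  OUT={e:5; rest ⊤}
  B3:  IN={e:5; rest ⊤}  OUT={e:5; rest ⊤}
  B4:  IN={e:5; rest ⊤}  OUT={e:5; rest ⊤}
  B5:  IN={e:5; rest ⊤}  OUT={e:5; rest ⊤}
  B6:  IN={e:5; rest ⊤}  OUT=(all ⊤)

Merge at B5: IN[B5] = OUT[B4] = {a: ⊤, b: ⊤, c: ⊤, d: ⊤, e: 5, f: ⊤}

Answer: {a: ⊤, b: ⊤, c: ⊤, d: ⊤, e: 5, f: ⊤}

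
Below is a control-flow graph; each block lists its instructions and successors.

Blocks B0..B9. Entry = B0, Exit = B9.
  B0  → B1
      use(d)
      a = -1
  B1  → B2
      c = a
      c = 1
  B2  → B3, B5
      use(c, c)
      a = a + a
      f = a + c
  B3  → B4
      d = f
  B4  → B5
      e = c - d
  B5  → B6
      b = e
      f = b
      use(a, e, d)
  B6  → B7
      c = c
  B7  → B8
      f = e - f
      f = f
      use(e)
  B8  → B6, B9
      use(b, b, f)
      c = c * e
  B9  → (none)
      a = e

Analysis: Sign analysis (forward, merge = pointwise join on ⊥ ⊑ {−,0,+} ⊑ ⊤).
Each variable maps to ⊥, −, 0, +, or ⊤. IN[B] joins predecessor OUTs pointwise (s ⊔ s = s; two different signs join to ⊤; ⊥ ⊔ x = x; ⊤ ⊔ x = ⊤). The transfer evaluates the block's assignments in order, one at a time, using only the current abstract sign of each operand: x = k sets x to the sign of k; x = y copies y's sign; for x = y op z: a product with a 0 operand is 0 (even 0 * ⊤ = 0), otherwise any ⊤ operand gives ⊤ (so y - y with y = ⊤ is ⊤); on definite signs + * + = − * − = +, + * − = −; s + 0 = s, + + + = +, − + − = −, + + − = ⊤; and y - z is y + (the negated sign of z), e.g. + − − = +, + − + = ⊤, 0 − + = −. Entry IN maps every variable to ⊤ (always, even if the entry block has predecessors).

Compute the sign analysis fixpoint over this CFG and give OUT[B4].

Per-block solution:
  B0:   IN=(all ⊤)   OUT={a:-; rest ⊤}
  B1:   IN={a:-; rest ⊤}   OUT={a:-, c:+; rest ⊤}
  B2:   IN={a:-, c:+; rest ⊤}   OUT={a:-, c:+; rest ⊤}
  B3:   IN={a:-, c:+; rest ⊤}   OUT={a:-, c:+; rest ⊤}
  B4:   IN={a:-, c:+; rest ⊤}   OUT={a:-, c:+; rest ⊤}
  B5:   IN={a:-, c:+; rest ⊤}   OUT={a:-, c:+; rest ⊤}
  B6:   IN={a:-; rest ⊤}   OUT={a:-; rest ⊤}
  B7:   IN={a:-; rest ⊤}   OUT={a:-; rest ⊤}
  B8:   IN={a:-; rest ⊤}   OUT={a:-; rest ⊤}
  B9:   IN={a:-; rest ⊤}   OUT=(all ⊤)

Merge at B4: IN[B4] = OUT[B3] = {a: -, b: ⊤, c: +, d: ⊤, e: ⊤, f: ⊤}
Applying B4's transfer function to that IN value gives OUT[B4] (row B4 above).

Answer: {a: -, b: ⊤, c: +, d: ⊤, e: ⊤, f: ⊤}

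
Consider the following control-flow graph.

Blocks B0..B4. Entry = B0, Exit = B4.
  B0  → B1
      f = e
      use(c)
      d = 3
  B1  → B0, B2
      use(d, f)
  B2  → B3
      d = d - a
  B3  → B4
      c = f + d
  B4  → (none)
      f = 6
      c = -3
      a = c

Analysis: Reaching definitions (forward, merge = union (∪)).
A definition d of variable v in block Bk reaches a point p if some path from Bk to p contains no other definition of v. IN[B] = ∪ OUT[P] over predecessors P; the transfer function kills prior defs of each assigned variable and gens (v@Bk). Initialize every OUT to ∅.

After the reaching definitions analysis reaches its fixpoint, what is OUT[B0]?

Fixpoint table:
  B0: | IN={d@B0, f@B0} | OUT={d@B0, f@B0}
  B1: | IN={d@B0, f@B0} | OUT={d@B0, f@B0}
  B2: | IN={d@B0, f@B0} | OUT={d@B2, f@B0}
  B3: | IN={d@B2, f@B0} | OUT={c@B3, d@B2, f@B0}
  B4: | IN={c@B3, d@B2, f@B0} | OUT={a@B4, c@B4, d@B2, f@B4}

Merge at B0 (entry node, so the boundary value {} is joined with the incoming edge(s)): IN[B0] = {} ⊔ OUT[B1] = {d@B0, f@B0}
Applying B0's transfer function to that IN value gives OUT[B0] (row B0 above).

Answer: {d@B0, f@B0}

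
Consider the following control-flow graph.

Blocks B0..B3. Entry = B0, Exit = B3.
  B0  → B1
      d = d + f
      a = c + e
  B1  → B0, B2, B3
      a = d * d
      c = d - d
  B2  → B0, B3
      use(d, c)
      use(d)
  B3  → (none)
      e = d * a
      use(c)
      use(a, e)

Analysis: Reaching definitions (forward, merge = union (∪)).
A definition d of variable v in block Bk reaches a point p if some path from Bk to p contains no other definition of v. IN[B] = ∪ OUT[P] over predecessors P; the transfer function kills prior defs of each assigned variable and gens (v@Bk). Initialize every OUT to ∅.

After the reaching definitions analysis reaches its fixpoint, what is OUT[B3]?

Answer: {a@B1, c@B1, d@B0, e@B3}

Working:
Converged values:
  B0:   IN={a@B1, c@B1, d@B0}   OUT={a@B0, c@B1, d@B0}
  B1:   IN={a@B0, c@B1, d@B0}   OUT={a@B1, c@B1, d@B0}
  B2:   IN={a@B1, c@B1, d@B0}   OUT={a@B1, c@B1, d@B0}
  B3:   IN={a@B1, c@B1, d@B0}   OUT={a@B1, c@B1, d@B0, e@B3}

Merge at B3: IN[B3] = OUT[B1] ⊔ OUT[B2] = {a@B1, c@B1, d@B0}
Applying B3's transfer function to that IN value gives OUT[B3] (row B3 above).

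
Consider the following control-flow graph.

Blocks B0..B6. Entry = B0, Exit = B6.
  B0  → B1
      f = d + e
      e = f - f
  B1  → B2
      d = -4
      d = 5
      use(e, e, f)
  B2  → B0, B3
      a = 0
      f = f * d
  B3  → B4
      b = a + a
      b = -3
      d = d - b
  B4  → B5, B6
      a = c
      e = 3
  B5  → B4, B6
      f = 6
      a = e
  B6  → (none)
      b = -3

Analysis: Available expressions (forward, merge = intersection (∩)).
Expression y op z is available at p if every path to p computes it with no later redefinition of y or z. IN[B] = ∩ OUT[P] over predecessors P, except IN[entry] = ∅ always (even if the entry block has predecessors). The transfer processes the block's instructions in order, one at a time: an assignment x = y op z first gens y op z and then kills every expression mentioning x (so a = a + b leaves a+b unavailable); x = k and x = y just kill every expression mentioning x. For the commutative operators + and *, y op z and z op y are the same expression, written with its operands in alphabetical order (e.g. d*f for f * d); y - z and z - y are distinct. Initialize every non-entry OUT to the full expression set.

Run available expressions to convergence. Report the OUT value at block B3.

Converged values:
  B0:  IN={}  OUT={f-f}
  B1:  IN={f-f}  OUT={f-f}
  B2:  IN={f-f}  OUT={}
  B3:  IN={}  OUT={a+a}
  B4:  IN={}  OUT={}
  B5:  IN={}  OUT={}
  B6:  IN={}  OUT={}

Merge at B3: IN[B3] = OUT[B2] = {}
Applying B3's transfer function to that IN value gives OUT[B3] (row B3 above).

Answer: {a+a}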